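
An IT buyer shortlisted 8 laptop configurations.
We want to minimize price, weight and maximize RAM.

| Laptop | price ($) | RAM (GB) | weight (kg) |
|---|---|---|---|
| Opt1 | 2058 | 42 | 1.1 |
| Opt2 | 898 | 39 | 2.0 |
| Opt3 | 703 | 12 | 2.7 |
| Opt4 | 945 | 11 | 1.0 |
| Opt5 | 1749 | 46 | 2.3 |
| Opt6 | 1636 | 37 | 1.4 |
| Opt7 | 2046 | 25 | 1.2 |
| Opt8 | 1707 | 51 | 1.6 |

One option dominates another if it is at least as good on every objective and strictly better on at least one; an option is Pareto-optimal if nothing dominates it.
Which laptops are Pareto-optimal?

Opt1: not dominated.
Opt2: not dominated.
Opt3: not dominated (best price).
Opt4: not dominated (best weight).
Opt5: dominated by Opt8 (price 1707≤1749, RAM 51≥46, weight 1.6≤2.3).
Opt6: not dominated.
Opt7: not dominated.
Opt8: not dominated (best RAM).

Opt1, Opt2, Opt3, Opt4, Opt6, Opt7, Opt8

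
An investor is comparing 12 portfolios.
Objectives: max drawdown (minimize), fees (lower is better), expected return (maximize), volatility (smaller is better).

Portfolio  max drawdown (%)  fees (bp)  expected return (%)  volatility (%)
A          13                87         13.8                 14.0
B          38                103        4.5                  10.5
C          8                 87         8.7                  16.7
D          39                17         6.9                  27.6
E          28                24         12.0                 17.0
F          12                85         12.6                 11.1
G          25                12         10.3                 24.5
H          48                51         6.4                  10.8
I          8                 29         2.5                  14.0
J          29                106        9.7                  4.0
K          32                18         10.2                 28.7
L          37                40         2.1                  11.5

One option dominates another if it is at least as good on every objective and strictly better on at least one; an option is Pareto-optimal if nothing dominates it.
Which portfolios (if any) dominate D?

G

G: max drawdown 25≤39, fees 12≤17, expected return 10.3≥6.9, volatility 24.5≤27.6 — dominates D.
Others (A, B, C, E, F, H, I, J, K, L) are each worse than D on at least one objective.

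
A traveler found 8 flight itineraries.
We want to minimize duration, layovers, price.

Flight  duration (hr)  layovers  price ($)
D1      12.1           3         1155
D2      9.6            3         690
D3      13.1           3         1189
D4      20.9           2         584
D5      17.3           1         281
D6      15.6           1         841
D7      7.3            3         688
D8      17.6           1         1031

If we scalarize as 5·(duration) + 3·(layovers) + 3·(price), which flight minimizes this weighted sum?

D1: 5·12.1 + 3·3 + 3·1155 = 3534.5
D2: 5·9.6 + 3·3 + 3·690 = 2127.0
D3: 5·13.1 + 3·3 + 3·1189 = 3641.5
D4: 5·20.9 + 3·2 + 3·584 = 1862.5
D5: 5·17.3 + 3·1 + 3·281 = 932.5
D6: 5·15.6 + 3·1 + 3·841 = 2604.0
D7: 5·7.3 + 3·3 + 3·688 = 2109.5
D8: 5·17.6 + 3·1 + 3·1031 = 3184.0
Lowest: D5 at 932.5.

D5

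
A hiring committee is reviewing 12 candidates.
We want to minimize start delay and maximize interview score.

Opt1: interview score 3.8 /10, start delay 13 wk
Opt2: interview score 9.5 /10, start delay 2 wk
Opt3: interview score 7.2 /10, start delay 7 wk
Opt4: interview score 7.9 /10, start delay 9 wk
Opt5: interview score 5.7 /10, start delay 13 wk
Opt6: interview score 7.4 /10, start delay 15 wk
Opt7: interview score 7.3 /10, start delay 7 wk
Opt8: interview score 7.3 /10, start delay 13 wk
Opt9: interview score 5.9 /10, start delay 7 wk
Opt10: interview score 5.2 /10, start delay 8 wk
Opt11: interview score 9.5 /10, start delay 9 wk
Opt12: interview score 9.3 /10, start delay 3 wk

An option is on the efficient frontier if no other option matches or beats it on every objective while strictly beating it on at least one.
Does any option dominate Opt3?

Opt2 vs Opt3: interview score 9.5≥7.2, start delay 2≤7 — Opt2 is at least as good on every objective and strictly better on at least one, so Opt2 dominates Opt3.

Yes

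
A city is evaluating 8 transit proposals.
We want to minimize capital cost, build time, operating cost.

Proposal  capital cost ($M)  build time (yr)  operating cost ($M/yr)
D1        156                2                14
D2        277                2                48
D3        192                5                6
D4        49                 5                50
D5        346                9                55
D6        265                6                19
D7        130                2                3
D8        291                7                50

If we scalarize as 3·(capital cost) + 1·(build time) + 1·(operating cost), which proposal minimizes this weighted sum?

D4

D1: 3·156 + 1·2 + 1·14 = 484
D2: 3·277 + 1·2 + 1·48 = 881
D3: 3·192 + 1·5 + 1·6 = 587
D4: 3·49 + 1·5 + 1·50 = 202
D5: 3·346 + 1·9 + 1·55 = 1102
D6: 3·265 + 1·6 + 1·19 = 820
D7: 3·130 + 1·2 + 1·3 = 395
D8: 3·291 + 1·7 + 1·50 = 930
Lowest: D4 at 202.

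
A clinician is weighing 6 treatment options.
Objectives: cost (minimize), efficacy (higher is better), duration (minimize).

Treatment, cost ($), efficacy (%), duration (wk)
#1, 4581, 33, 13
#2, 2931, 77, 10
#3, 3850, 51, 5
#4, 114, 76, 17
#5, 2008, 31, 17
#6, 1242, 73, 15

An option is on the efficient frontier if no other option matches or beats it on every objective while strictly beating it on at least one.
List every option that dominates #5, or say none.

#4: cost 114≤2008, efficacy 76≥31, duration 17≤17 — dominates #5.
#6: cost 1242≤2008, efficacy 73≥31, duration 15≤17 — dominates #5.
Others (#1, #2, #3) are each worse than #5 on at least one objective.

#4, #6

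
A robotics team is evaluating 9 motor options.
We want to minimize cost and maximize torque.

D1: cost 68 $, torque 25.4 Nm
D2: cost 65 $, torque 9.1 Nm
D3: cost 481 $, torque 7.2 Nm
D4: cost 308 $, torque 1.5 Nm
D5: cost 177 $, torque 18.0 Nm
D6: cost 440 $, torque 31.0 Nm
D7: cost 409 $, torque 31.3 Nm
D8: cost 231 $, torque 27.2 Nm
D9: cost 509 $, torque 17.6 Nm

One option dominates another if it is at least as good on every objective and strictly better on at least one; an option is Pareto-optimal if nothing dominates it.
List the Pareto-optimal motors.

D1, D2, D7, D8

D1: not dominated.
D2: not dominated (best cost).
D3: dominated by D1 (cost 68≤481, torque 25.4≥7.2).
D4: dominated by D1 (cost 68≤308, torque 25.4≥1.5).
D5: dominated by D1 (cost 68≤177, torque 25.4≥18.0).
D6: dominated by D7 (cost 409≤440, torque 31.3≥31.0).
D7: not dominated (best torque).
D8: not dominated.
D9: dominated by D1 (cost 68≤509, torque 25.4≥17.6).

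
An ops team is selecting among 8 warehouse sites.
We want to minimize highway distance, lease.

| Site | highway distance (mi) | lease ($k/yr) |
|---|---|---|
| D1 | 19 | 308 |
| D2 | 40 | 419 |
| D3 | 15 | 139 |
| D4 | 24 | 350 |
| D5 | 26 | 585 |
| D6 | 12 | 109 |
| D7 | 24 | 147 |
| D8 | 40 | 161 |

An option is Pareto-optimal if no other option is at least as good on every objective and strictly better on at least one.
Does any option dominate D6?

No

D1: worse on highway distance (19 vs 12).
D2: worse on highway distance (40 vs 12).
D3: worse on highway distance (15 vs 12).
D4: worse on highway distance (24 vs 12).
D5: worse on highway distance (26 vs 12).
D7: worse on highway distance (24 vs 12).
D8: worse on highway distance (40 vs 12).
No option is at least as good as D6 on every objective and strictly better on one.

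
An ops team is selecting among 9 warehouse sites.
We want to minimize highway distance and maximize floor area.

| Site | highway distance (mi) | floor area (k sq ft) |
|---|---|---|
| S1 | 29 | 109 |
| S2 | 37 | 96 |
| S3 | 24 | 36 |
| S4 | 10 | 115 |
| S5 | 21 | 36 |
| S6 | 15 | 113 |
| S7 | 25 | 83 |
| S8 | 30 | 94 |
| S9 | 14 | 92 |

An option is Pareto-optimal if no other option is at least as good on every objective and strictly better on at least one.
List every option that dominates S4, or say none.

none

S1: worse on highway distance (29 vs 10).
S2: worse on highway distance (37 vs 10).
S3: worse on highway distance (24 vs 10).
S5: worse on highway distance (21 vs 10).
S6: worse on highway distance (15 vs 10).
S7: worse on highway distance (25 vs 10).
S8: worse on highway distance (30 vs 10).
S9: worse on highway distance (14 vs 10).
No option dominates S4.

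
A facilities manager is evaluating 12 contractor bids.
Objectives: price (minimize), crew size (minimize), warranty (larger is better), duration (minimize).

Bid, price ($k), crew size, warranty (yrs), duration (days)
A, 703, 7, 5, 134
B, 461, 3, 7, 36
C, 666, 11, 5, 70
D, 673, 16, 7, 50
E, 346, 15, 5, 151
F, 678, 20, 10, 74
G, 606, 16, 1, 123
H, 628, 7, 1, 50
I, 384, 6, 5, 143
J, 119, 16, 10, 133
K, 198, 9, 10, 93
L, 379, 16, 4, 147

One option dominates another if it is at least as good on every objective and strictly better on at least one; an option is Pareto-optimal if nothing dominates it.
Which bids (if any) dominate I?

none

A: worse on price (703 vs 384).
B: worse on price (461 vs 384).
C: worse on price (666 vs 384).
D: worse on price (673 vs 384).
E: worse on crew size (15 vs 6).
F: worse on price (678 vs 384).
G: worse on price (606 vs 384).
H: worse on price (628 vs 384).
J: worse on crew size (16 vs 6).
K: worse on crew size (9 vs 6).
L: worse on crew size (16 vs 6).
No option dominates I.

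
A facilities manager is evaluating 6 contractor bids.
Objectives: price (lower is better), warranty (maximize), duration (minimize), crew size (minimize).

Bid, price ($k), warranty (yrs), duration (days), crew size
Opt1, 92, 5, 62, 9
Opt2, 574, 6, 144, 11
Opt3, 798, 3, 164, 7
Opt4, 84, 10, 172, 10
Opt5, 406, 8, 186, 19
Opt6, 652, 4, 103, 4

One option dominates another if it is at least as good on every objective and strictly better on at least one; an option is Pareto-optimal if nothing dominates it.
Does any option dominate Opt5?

Yes

Opt4 vs Opt5: price 84≤406, warranty 10≥8, duration 172≤186, crew size 10≤19 — Opt4 is at least as good on every objective and strictly better on at least one, so Opt4 dominates Opt5.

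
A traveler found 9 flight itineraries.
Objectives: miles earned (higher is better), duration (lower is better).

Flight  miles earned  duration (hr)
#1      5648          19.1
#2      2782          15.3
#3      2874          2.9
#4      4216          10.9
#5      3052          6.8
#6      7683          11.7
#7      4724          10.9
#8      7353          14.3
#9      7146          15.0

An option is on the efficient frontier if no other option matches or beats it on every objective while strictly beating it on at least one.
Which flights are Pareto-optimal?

#3, #5, #6, #7

#1: dominated by #6 (miles earned 7683≥5648, duration 11.7≤19.1).
#2: dominated by #3 (miles earned 2874≥2782, duration 2.9≤15.3).
#3: not dominated (best duration).
#4: dominated by #7 (miles earned 4724≥4216, duration 10.9≤10.9).
#5: not dominated.
#6: not dominated (best miles earned).
#7: not dominated.
#8: dominated by #6 (miles earned 7683≥7353, duration 11.7≤14.3).
#9: dominated by #6 (miles earned 7683≥7146, duration 11.7≤15.0).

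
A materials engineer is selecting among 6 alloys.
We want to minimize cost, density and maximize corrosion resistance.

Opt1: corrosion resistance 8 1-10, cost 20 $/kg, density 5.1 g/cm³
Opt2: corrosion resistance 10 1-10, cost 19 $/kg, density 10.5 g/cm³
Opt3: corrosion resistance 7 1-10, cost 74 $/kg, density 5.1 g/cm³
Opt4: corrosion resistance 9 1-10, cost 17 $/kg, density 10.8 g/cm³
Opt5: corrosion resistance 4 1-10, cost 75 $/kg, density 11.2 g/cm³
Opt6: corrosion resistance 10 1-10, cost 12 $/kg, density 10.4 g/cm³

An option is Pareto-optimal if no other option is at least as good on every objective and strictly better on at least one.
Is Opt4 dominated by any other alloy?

Yes

Opt6 vs Opt4: corrosion resistance 10≥9, cost 12≤17, density 10.4≤10.8 — Opt6 is at least as good on every objective and strictly better on at least one, so Opt6 dominates Opt4.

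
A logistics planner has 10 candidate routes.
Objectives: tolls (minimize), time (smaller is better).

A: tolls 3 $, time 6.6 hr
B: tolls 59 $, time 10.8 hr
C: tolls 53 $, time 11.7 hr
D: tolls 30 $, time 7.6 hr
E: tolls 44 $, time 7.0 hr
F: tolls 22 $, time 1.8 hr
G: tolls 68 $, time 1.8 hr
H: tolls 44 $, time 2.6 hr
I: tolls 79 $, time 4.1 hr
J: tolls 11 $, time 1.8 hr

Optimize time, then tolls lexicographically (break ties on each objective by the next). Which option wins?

J

First minimize time: best is 1.8, kept {F, G, J}.
Then minimize tolls: best is 11, kept {J}.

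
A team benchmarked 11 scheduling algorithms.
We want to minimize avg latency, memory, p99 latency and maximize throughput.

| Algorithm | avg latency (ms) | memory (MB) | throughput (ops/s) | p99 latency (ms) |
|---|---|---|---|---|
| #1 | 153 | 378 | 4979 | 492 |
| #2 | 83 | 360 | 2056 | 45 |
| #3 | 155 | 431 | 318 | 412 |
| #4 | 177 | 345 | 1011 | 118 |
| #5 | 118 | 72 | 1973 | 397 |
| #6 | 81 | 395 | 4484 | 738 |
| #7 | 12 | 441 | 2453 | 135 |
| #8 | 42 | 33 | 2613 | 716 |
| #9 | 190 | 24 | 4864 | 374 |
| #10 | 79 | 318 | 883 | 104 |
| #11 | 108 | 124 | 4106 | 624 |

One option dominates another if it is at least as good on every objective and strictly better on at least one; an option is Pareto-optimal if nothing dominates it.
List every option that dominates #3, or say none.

#2, #5, #10

#2: avg latency 83≤155, memory 360≤431, throughput 2056≥318, p99 latency 45≤412 — dominates #3.
#5: avg latency 118≤155, memory 72≤431, throughput 1973≥318, p99 latency 397≤412 — dominates #3.
#10: avg latency 79≤155, memory 318≤431, throughput 883≥318, p99 latency 104≤412 — dominates #3.
Others (#1, #4, #6, #7, #8, #9, #11) are each worse than #3 on at least one objective.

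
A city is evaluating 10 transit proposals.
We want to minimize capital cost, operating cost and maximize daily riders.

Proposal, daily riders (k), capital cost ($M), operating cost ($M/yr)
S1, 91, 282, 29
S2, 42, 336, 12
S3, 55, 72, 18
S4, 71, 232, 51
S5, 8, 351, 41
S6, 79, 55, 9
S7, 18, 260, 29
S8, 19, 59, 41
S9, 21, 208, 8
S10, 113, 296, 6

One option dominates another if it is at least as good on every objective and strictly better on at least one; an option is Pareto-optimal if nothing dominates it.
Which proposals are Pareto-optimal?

S1: not dominated.
S2: dominated by S6 (daily riders 79≥42, capital cost 55≤336, operating cost 9≤12).
S3: dominated by S6 (daily riders 79≥55, capital cost 55≤72, operating cost 9≤18).
S4: dominated by S6 (daily riders 79≥71, capital cost 55≤232, operating cost 9≤51).
S5: dominated by S1 (daily riders 91≥8, capital cost 282≤351, operating cost 29≤41).
S6: not dominated (best capital cost).
S7: dominated by S3 (daily riders 55≥18, capital cost 72≤260, operating cost 18≤29).
S8: dominated by S6 (daily riders 79≥19, capital cost 55≤59, operating cost 9≤41).
S9: not dominated.
S10: not dominated (best daily riders).

S1, S6, S9, S10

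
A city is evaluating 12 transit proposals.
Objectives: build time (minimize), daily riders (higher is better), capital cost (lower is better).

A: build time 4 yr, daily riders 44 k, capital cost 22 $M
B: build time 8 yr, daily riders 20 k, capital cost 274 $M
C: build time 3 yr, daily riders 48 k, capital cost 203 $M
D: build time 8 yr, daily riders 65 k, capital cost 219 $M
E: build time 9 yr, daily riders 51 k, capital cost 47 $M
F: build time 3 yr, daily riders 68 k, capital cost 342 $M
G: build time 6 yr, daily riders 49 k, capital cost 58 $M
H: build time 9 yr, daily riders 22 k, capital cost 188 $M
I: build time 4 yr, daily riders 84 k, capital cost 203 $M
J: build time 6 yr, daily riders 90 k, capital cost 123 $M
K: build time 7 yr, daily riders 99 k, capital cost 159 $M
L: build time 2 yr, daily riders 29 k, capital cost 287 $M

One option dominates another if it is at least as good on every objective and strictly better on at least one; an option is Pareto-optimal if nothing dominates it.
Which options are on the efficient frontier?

A, C, E, F, G, I, J, K, L

A: not dominated (best capital cost).
B: dominated by A (build time 4≤8, daily riders 44≥20, capital cost 22≤274).
C: not dominated.
D: dominated by I (build time 4≤8, daily riders 84≥65, capital cost 203≤219).
E: not dominated.
F: not dominated.
G: not dominated.
H: dominated by A (build time 4≤9, daily riders 44≥22, capital cost 22≤188).
I: not dominated.
J: not dominated.
K: not dominated (best daily riders).
L: not dominated (best build time).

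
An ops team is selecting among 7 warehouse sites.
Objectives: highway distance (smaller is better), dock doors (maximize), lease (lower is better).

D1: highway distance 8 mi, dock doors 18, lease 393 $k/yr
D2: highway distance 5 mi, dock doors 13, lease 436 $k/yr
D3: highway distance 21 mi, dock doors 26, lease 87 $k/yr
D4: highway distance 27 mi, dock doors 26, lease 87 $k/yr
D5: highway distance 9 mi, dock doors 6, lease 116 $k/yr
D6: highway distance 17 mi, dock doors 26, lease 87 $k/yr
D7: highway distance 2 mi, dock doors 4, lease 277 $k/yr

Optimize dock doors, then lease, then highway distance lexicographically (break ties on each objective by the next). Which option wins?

First maximize dock doors: best is 26, kept {D3, D4, D6}.
Then minimize lease: best is 87, kept {D3, D4, D6}.
Then minimize highway distance: best is 17, kept {D6}.

D6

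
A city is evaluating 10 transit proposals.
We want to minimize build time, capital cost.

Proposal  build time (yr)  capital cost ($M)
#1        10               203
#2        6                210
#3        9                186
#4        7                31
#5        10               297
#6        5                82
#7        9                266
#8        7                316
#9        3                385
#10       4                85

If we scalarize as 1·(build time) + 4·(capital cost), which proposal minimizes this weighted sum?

#1: 1·10 + 4·203 = 822
#2: 1·6 + 4·210 = 846
#3: 1·9 + 4·186 = 753
#4: 1·7 + 4·31 = 131
#5: 1·10 + 4·297 = 1198
#6: 1·5 + 4·82 = 333
#7: 1·9 + 4·266 = 1073
#8: 1·7 + 4·316 = 1271
#9: 1·3 + 4·385 = 1543
#10: 1·4 + 4·85 = 344
Lowest: #4 at 131.

#4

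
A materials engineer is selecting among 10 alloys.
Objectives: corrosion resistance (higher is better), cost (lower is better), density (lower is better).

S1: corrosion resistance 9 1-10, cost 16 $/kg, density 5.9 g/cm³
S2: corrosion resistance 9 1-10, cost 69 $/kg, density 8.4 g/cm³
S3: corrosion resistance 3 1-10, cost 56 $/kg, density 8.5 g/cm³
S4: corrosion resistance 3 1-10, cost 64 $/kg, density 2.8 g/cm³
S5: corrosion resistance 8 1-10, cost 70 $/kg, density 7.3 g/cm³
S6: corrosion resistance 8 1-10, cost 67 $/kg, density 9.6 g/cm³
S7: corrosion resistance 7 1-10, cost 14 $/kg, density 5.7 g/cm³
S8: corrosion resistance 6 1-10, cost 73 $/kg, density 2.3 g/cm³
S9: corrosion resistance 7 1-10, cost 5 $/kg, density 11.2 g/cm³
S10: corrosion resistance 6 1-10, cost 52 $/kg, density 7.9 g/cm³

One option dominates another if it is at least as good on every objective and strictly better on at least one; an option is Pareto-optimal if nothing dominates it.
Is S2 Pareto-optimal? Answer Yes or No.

No

S1 vs S2: corrosion resistance 9≥9, cost 16≤69, density 5.9≤8.4 — S1 is at least as good on every objective and strictly better on at least one, so S1 dominates S2.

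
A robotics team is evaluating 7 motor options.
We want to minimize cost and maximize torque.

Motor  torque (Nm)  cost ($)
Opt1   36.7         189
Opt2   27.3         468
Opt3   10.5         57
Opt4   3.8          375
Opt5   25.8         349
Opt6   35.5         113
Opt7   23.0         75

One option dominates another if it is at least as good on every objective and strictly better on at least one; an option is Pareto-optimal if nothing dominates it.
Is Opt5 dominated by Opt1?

Yes

Opt1 vs Opt5: torque 36.7≥25.8, cost 189≤349 — Opt1 is at least as good on every objective with at least one strict improvement.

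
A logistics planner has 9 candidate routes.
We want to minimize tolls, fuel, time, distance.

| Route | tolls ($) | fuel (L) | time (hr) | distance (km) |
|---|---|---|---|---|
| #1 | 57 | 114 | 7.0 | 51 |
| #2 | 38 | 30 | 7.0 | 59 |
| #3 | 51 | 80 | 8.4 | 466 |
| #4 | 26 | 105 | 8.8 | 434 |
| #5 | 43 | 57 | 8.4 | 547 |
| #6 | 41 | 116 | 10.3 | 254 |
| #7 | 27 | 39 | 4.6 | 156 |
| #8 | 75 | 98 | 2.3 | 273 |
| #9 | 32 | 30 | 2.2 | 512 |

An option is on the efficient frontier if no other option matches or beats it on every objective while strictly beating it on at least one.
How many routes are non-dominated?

6

#1: not dominated (best distance).
#2: not dominated.
#3: dominated by #2 (tolls 38≤51, fuel 30≤80, time 7.0≤8.4, distance 59≤466).
#4: not dominated (best tolls).
#5: dominated by #2 (tolls 38≤43, fuel 30≤57, time 7.0≤8.4, distance 59≤547).
#6: dominated by #2 (tolls 38≤41, fuel 30≤116, time 7.0≤10.3, distance 59≤254).
#7: not dominated.
#8: not dominated.
#9: not dominated (best time).
Pareto-optimal: #1, #2, #4, #7, #8, #9 → 6.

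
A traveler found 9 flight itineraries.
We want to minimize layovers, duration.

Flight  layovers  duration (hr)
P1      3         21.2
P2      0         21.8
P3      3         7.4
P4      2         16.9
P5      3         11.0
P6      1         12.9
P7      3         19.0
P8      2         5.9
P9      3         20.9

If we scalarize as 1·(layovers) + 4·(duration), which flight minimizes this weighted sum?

P8

P1: 1·3 + 4·21.2 = 87.8
P2: 1·0 + 4·21.8 = 87.2
P3: 1·3 + 4·7.4 = 32.6
P4: 1·2 + 4·16.9 = 69.6
P5: 1·3 + 4·11.0 = 47.0
P6: 1·1 + 4·12.9 = 52.6
P7: 1·3 + 4·19.0 = 79.0
P8: 1·2 + 4·5.9 = 25.6
P9: 1·3 + 4·20.9 = 86.6
Lowest: P8 at 25.6.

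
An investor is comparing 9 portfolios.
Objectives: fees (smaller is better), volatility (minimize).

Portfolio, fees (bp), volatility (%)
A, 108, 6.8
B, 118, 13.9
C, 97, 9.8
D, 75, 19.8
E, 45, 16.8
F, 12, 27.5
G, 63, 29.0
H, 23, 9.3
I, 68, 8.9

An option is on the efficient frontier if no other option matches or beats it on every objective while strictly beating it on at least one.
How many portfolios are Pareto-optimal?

A: not dominated (best volatility).
B: dominated by A (fees 108≤118, volatility 6.8≤13.9).
C: dominated by H (fees 23≤97, volatility 9.3≤9.8).
D: dominated by E (fees 45≤75, volatility 16.8≤19.8).
E: dominated by H (fees 23≤45, volatility 9.3≤16.8).
F: not dominated (best fees).
G: dominated by E (fees 45≤63, volatility 16.8≤29.0).
H: not dominated.
I: not dominated.
Pareto-optimal: A, F, H, I → 4.

4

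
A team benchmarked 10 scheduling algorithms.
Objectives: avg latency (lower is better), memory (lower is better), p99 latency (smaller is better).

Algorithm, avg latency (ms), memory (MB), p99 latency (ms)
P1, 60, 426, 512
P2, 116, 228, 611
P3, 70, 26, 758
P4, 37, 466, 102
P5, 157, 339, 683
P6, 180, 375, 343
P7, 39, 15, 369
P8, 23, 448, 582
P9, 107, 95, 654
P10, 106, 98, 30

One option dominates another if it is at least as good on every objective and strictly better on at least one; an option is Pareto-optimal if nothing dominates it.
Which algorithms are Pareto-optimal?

P1: dominated by P7 (avg latency 39≤60, memory 15≤426, p99 latency 369≤512).
P2: dominated by P7 (avg latency 39≤116, memory 15≤228, p99 latency 369≤611).
P3: dominated by P7 (avg latency 39≤70, memory 15≤26, p99 latency 369≤758).
P4: not dominated.
P5: dominated by P2 (avg latency 116≤157, memory 228≤339, p99 latency 611≤683).
P6: dominated by P10 (avg latency 106≤180, memory 98≤375, p99 latency 30≤343).
P7: not dominated (best memory).
P8: not dominated (best avg latency).
P9: dominated by P7 (avg latency 39≤107, memory 15≤95, p99 latency 369≤654).
P10: not dominated (best p99 latency).

P4, P7, P8, P10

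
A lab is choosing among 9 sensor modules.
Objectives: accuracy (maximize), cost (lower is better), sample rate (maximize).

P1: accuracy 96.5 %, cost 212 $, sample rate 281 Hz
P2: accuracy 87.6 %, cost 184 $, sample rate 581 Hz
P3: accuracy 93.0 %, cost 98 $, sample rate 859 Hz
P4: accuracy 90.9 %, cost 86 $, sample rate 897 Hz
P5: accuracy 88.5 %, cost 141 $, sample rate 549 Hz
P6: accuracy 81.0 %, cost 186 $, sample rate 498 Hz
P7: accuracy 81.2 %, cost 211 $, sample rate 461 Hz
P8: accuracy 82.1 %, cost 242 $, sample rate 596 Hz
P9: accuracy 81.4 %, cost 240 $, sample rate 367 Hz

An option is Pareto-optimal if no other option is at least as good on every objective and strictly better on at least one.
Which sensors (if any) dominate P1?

P2: worse on accuracy (87.6 vs 96.5).
P3: worse on accuracy (93.0 vs 96.5).
P4: worse on accuracy (90.9 vs 96.5).
P5: worse on accuracy (88.5 vs 96.5).
P6: worse on accuracy (81.0 vs 96.5).
P7: worse on accuracy (81.2 vs 96.5).
P8: worse on accuracy (82.1 vs 96.5).
P9: worse on accuracy (81.4 vs 96.5).
No option dominates P1.

none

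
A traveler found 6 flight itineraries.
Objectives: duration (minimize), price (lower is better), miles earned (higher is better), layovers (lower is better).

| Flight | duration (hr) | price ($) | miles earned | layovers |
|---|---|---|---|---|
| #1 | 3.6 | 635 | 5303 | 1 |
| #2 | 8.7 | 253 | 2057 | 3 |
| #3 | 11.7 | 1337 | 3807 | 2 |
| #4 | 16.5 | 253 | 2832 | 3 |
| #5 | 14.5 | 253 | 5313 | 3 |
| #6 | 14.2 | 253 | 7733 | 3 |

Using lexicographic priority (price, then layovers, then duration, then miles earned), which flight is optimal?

First minimize price: best is 253, kept {#2, #4, #5, #6}.
Then minimize layovers: best is 3, kept {#2, #4, #5, #6}.
Then minimize duration: best is 8.7, kept {#2}.

#2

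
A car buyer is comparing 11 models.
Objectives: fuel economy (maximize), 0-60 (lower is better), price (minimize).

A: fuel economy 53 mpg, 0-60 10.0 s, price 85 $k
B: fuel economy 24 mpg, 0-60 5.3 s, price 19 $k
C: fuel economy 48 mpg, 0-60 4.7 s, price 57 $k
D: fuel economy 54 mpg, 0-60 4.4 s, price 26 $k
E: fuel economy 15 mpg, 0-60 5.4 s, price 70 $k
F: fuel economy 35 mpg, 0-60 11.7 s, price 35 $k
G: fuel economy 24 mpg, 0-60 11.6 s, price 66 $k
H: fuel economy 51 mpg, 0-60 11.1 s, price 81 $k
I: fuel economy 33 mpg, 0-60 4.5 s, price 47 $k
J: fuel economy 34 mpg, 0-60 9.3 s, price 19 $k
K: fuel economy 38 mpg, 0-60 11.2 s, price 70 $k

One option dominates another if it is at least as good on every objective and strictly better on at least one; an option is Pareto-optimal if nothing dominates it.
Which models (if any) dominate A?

D

D: fuel economy 54≥53, 0-60 4.4≤10.0, price 26≤85 — dominates A.
Others (B, C, E, F, G, H, I, J, K) are each worse than A on at least one objective.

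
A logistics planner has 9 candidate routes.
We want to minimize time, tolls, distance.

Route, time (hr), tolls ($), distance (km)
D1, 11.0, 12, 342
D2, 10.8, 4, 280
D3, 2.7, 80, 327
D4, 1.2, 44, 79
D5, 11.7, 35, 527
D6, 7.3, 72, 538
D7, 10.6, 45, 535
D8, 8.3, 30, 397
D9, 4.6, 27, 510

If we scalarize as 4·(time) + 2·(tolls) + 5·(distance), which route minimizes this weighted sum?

D1: 4·11.0 + 2·12 + 5·342 = 1778.0
D2: 4·10.8 + 2·4 + 5·280 = 1451.2
D3: 4·2.7 + 2·80 + 5·327 = 1805.8
D4: 4·1.2 + 2·44 + 5·79 = 487.8
D5: 4·11.7 + 2·35 + 5·527 = 2751.8
D6: 4·7.3 + 2·72 + 5·538 = 2863.2
D7: 4·10.6 + 2·45 + 5·535 = 2807.4
D8: 4·8.3 + 2·30 + 5·397 = 2078.2
D9: 4·4.6 + 2·27 + 5·510 = 2622.4
Lowest: D4 at 487.8.

D4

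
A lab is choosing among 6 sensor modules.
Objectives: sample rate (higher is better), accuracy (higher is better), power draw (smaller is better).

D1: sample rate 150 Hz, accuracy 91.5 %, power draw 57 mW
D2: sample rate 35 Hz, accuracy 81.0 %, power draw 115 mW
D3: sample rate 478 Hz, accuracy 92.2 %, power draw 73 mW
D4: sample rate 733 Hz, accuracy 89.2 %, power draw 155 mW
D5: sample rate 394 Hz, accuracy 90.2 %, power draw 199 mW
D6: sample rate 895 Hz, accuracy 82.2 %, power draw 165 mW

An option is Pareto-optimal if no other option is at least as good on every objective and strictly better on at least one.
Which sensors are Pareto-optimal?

D1: not dominated (best power draw).
D2: dominated by D1 (sample rate 150≥35, accuracy 91.5≥81.0, power draw 57≤115).
D3: not dominated (best accuracy).
D4: not dominated.
D5: dominated by D3 (sample rate 478≥394, accuracy 92.2≥90.2, power draw 73≤199).
D6: not dominated (best sample rate).

D1, D3, D4, D6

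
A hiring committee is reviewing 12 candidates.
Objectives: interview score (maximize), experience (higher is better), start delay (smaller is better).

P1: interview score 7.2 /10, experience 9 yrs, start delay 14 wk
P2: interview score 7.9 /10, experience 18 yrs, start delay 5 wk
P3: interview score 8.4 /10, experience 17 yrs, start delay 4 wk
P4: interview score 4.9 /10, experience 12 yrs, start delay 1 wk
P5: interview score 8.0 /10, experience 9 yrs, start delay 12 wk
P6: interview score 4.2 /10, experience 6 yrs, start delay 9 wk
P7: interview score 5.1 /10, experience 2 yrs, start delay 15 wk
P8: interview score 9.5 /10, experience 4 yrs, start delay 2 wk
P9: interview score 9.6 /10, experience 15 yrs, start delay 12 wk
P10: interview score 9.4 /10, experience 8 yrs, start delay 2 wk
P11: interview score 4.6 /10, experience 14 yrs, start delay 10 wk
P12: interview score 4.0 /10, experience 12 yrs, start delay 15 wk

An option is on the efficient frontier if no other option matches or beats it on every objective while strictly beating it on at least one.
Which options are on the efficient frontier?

P2, P3, P4, P8, P9, P10

P1: dominated by P2 (interview score 7.9≥7.2, experience 18≥9, start delay 5≤14).
P2: not dominated (best experience).
P3: not dominated.
P4: not dominated (best start delay).
P5: dominated by P3 (interview score 8.4≥8.0, experience 17≥9, start delay 4≤12).
P6: dominated by P2 (interview score 7.9≥4.2, experience 18≥6, start delay 5≤9).
P7: dominated by P1 (interview score 7.2≥5.1, experience 9≥2, start delay 14≤15).
P8: not dominated.
P9: not dominated (best interview score).
P10: not dominated.
P11: dominated by P2 (interview score 7.9≥4.6, experience 18≥14, start delay 5≤10).
P12: dominated by P2 (interview score 7.9≥4.0, experience 18≥12, start delay 5≤15).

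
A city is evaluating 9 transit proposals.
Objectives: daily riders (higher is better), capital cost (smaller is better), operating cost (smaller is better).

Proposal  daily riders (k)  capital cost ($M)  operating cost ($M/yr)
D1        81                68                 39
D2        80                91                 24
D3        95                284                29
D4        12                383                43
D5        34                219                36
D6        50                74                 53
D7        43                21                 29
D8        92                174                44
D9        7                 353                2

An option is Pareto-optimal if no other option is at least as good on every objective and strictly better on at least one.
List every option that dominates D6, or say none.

D1: daily riders 81≥50, capital cost 68≤74, operating cost 39≤53 — dominates D6.
Others (D2, D3, D4, D5, D7, D8, D9) are each worse than D6 on at least one objective.

D1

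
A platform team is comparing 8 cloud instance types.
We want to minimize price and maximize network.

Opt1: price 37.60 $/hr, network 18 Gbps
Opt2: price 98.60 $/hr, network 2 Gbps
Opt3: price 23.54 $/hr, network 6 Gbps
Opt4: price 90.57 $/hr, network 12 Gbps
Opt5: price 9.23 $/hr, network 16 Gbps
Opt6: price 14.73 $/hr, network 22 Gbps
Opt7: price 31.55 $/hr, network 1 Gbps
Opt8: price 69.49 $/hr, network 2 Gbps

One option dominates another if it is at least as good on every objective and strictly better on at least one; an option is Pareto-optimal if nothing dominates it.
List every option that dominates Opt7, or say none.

Opt3: price 23.54≤31.55, network 6≥1 — dominates Opt7.
Opt5: price 9.23≤31.55, network 16≥1 — dominates Opt7.
Opt6: price 14.73≤31.55, network 22≥1 — dominates Opt7.
Others (Opt1, Opt2, Opt4, Opt8) are each worse than Opt7 on at least one objective.

Opt3, Opt5, Opt6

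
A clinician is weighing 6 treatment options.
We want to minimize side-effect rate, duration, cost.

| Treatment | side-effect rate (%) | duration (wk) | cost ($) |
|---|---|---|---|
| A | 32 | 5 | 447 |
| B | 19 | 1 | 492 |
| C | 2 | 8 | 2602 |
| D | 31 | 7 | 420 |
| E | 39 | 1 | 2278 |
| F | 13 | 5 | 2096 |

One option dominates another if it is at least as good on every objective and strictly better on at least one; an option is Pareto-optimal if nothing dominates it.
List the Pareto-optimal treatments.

A, B, C, D, F

A: not dominated.
B: not dominated.
C: not dominated (best side-effect rate).
D: not dominated (best cost).
E: dominated by B (side-effect rate 19≤39, duration 1≤1, cost 492≤2278).
F: not dominated.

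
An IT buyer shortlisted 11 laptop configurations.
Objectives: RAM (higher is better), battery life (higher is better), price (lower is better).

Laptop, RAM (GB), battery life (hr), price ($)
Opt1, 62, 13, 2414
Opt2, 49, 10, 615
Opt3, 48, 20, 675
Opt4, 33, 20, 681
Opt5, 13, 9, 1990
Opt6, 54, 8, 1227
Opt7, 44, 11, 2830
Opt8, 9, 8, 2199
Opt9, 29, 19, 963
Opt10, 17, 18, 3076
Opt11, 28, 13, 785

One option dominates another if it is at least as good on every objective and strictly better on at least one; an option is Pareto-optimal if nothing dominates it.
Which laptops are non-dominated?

Opt1: not dominated (best RAM).
Opt2: not dominated (best price).
Opt3: not dominated.
Opt4: dominated by Opt3 (RAM 48≥33, battery life 20≥20, price 675≤681).
Opt5: dominated by Opt2 (RAM 49≥13, battery life 10≥9, price 615≤1990).
Opt6: not dominated.
Opt7: dominated by Opt1 (RAM 62≥44, battery life 13≥11, price 2414≤2830).
Opt8: dominated by Opt2 (RAM 49≥9, battery life 10≥8, price 615≤2199).
Opt9: dominated by Opt3 (RAM 48≥29, battery life 20≥19, price 675≤963).
Opt10: dominated by Opt3 (RAM 48≥17, battery life 20≥18, price 675≤3076).
Opt11: dominated by Opt3 (RAM 48≥28, battery life 20≥13, price 675≤785).

Opt1, Opt2, Opt3, Opt6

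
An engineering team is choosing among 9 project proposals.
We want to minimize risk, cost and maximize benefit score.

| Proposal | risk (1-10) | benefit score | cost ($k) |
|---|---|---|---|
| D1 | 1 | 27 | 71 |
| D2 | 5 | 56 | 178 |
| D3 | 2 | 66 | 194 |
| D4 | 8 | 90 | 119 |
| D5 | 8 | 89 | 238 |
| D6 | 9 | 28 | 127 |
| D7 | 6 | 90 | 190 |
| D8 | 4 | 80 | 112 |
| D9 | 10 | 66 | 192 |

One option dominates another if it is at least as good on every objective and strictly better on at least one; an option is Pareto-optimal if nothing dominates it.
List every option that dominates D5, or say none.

D4, D7

D4: risk 8≤8, benefit score 90≥89, cost 119≤238 — dominates D5.
D7: risk 6≤8, benefit score 90≥89, cost 190≤238 — dominates D5.
Others (D1, D2, D3, D6, D8, D9) are each worse than D5 on at least one objective.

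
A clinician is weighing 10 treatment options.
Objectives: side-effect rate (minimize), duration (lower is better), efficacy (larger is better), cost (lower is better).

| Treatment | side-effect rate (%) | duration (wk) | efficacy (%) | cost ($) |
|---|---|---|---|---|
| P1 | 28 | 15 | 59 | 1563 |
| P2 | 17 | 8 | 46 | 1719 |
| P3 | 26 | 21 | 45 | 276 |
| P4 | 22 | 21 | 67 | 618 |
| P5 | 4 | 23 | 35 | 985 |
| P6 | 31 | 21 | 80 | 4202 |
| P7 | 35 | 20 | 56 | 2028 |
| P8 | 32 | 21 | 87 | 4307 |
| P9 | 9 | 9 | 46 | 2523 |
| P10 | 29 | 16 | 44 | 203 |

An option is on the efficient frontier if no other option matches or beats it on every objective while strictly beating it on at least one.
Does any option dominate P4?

P1: worse on side-effect rate (28 vs 22).
P2: worse on efficacy (46 vs 67).
P3: worse on side-effect rate (26 vs 22).
P5: worse on duration (23 vs 21).
P6: worse on side-effect rate (31 vs 22).
P7: worse on side-effect rate (35 vs 22).
P8: worse on side-effect rate (32 vs 22).
P9: worse on efficacy (46 vs 67).
P10: worse on side-effect rate (29 vs 22).
No option is at least as good as P4 on every objective and strictly better on one.

No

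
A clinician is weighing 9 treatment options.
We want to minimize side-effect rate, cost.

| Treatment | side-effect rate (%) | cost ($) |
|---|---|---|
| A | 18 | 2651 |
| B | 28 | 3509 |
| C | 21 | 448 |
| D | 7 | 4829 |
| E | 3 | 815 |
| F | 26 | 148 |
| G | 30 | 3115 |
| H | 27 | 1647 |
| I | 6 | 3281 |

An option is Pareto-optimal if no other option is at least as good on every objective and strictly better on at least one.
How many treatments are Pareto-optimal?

A: dominated by E (side-effect rate 3≤18, cost 815≤2651).
B: dominated by A (side-effect rate 18≤28, cost 2651≤3509).
C: not dominated.
D: dominated by E (side-effect rate 3≤7, cost 815≤4829).
E: not dominated (best side-effect rate).
F: not dominated (best cost).
G: dominated by A (side-effect rate 18≤30, cost 2651≤3115).
H: dominated by C (side-effect rate 21≤27, cost 448≤1647).
I: dominated by E (side-effect rate 3≤6, cost 815≤3281).
Pareto-optimal: C, E, F → 3.

3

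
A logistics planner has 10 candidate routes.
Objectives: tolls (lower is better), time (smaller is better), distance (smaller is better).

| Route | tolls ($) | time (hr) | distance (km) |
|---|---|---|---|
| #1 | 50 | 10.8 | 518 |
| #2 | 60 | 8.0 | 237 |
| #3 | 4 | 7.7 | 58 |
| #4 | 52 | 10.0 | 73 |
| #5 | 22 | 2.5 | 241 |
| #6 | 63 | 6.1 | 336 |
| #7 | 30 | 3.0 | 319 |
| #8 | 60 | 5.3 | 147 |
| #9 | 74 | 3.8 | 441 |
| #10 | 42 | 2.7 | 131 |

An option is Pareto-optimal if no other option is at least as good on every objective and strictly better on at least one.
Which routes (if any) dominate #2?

#3: tolls 4≤60, time 7.7≤8.0, distance 58≤237 — dominates #2.
#8: tolls 60≤60, time 5.3≤8.0, distance 147≤237 — dominates #2.
#10: tolls 42≤60, time 2.7≤8.0, distance 131≤237 — dominates #2.
Others (#1, #4, #5, #6, #7, #9) are each worse than #2 on at least one objective.

#3, #8, #10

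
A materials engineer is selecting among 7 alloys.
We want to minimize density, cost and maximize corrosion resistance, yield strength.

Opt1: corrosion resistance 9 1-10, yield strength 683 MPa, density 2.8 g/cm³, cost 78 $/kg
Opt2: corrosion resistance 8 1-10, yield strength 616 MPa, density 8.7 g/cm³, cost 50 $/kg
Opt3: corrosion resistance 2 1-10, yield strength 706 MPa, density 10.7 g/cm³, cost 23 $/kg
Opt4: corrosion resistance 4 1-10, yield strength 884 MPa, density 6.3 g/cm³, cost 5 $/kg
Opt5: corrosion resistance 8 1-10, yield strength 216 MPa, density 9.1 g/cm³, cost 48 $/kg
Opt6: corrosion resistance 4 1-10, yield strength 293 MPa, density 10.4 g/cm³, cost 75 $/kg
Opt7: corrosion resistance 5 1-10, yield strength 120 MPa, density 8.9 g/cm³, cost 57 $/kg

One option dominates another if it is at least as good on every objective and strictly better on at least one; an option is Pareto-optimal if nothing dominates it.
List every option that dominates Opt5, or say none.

none

Opt1: worse on cost (78 vs 48).
Opt2: worse on cost (50 vs 48).
Opt3: worse on corrosion resistance (2 vs 8).
Opt4: worse on corrosion resistance (4 vs 8).
Opt6: worse on corrosion resistance (4 vs 8).
Opt7: worse on corrosion resistance (5 vs 8).
No option dominates Opt5.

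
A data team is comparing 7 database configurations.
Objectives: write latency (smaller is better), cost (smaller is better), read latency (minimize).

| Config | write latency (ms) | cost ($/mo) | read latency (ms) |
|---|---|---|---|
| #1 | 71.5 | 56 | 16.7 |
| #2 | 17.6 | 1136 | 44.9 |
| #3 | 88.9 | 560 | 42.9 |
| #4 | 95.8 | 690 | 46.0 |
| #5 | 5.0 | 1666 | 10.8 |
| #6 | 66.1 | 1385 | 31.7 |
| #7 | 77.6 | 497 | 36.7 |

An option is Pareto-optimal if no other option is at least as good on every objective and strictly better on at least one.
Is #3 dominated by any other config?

#1 vs #3: write latency 71.5≤88.9, cost 56≤560, read latency 16.7≤42.9 — #1 is at least as good on every objective and strictly better on at least one, so #1 dominates #3.

Yes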